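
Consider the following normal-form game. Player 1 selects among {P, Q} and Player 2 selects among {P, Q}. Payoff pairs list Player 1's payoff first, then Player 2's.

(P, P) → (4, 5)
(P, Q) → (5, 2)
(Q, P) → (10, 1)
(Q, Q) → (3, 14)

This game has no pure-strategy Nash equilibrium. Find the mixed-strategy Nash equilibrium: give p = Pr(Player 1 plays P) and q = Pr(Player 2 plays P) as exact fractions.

p = 13/16, q = 1/4

Each player's mixing probability is pinned down by making the *other* player indifferent.
Player 2 indifferent between P and Q: p·5 + (1−p)·1 = p·2 + (1−p)·14 ⟹ 1 + 4p = 14 + (-12)p ⟹ p = 13/16.
Player 1 indifferent between P and Q: q·4 + (1−q)·5 = q·10 + (1−q)·3 ⟹ 5 + (-1)q = 3 + 7q ⟹ q = 1/4.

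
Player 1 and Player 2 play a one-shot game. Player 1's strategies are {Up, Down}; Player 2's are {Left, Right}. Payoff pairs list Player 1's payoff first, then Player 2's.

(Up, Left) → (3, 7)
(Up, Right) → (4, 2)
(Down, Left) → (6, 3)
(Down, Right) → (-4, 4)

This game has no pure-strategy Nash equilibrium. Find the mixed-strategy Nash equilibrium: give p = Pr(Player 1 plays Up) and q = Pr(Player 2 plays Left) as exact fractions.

In a mixed NE each player is indifferent between their pure strategies, so the opponent's mix sets the indifference.
Player 2 indifferent between Left and Right: p·7 + (1−p)·3 = p·2 + (1−p)·4 ⟹ 3 + 4p = 4 + (-2)p ⟹ p = 1/6.
Player 1 indifferent between Up and Down: q·3 + (1−q)·4 = q·6 + (1−q)·(-4) ⟹ 4 + (-1)q = (-4) + 10q ⟹ q = 8/11.

p = 1/6, q = 8/11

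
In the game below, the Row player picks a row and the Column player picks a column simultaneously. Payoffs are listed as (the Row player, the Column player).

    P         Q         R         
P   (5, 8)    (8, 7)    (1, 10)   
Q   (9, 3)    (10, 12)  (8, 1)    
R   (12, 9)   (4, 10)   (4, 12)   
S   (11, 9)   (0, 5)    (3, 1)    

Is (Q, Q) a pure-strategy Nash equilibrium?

Holding the Column player at Q: the Row player gets 10 from Q, versus 8 from P, 4 from R, 0 from S. No profitable deviation for the Row player.
Holding the Row player at Q: the Column player gets 12 from Q, versus 3 from P, 1 from R. No profitable deviation for the Column player either.

Yes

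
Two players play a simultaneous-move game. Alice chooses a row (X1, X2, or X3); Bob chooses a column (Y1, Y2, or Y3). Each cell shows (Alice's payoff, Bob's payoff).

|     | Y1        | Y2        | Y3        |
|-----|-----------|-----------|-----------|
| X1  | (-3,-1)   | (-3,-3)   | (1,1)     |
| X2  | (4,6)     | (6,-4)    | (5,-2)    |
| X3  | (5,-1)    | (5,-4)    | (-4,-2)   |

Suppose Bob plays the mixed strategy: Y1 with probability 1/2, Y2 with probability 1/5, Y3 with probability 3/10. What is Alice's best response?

Alice's best reply maximizes expected payoff against the mix.
X1: (1/2)·(-3) + (1/5)·(-3) + (3/10)·1 = -9/5
X2: (1/2)·4 + (1/5)·6 + (3/10)·5 = 47/10
X3: (1/2)·5 + (1/5)·5 + (3/10)·(-4) = 23/10
Highest expected payoff is 47/10, from X2.

X2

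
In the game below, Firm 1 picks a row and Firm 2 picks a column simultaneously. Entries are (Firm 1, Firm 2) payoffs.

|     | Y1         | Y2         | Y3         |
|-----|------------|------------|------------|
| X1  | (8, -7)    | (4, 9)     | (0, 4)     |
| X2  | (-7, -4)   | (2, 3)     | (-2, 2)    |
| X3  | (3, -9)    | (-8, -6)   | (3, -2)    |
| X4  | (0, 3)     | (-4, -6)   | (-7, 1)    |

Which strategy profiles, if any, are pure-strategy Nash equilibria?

Find each player's best response to every opponent strategy; NE are the intersections.
Firm 1's best responses — vs Y1: X1 (payoff 8); vs Y2: X1 (payoff 4); vs Y3: X3 (payoff 3).
Firm 2's best responses — vs X1: Y2 (payoff 9); vs X2: Y2 (payoff 3); vs X3: Y3 (payoff -2); vs X4: Y1 (payoff 3).
Mutual best responses occur at (X1, Y2) and (X3, Y3); at each, neither player gains by switching.

(X1, Y2) and (X3, Y3)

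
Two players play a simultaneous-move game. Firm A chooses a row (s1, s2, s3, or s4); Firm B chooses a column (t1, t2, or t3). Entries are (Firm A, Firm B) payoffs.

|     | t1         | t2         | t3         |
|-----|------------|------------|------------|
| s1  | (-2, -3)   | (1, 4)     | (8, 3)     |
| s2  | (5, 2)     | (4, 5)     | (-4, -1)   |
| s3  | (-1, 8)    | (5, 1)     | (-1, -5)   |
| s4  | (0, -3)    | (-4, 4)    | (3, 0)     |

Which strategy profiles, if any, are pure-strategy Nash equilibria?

None

Find each player's best response to every opponent strategy; NE are the intersections.
Firm A's best responses — vs t1: s2 (payoff 5); vs t2: s3 (payoff 5); vs t3: s1 (payoff 8).
Firm B's best responses — vs s1: t2 (payoff 4); vs s2: t2 (payoff 5); vs s3: t1 (payoff 8); vs s4: t2 (payoff 4).
No cell has both players best-responding. For instance, Firm A's best reply to t2 is s3, but against s3 Firm B prefers t1 over t2.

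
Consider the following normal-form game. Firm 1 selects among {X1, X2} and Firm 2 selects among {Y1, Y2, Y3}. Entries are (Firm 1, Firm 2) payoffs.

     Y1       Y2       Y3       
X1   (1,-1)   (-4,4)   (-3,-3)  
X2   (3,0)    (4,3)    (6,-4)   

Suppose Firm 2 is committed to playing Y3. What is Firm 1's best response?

With Firm 2 fixed at Y3, Firm 1's payoffs are: X1 → -3, X2 → 6.
The maximum is 6, achieved by X2.

X2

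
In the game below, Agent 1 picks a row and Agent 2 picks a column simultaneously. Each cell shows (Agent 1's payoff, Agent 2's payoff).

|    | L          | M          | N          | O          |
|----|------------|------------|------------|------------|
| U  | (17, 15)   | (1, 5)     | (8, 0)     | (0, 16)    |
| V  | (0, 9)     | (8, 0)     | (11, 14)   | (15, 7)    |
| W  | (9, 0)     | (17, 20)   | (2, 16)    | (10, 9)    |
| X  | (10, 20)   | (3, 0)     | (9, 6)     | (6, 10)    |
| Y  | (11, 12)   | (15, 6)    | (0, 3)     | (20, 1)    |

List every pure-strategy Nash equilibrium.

Check mutual best responses: a cell is a NE iff neither player can gain by unilaterally deviating.
Agent 1's best responses — vs L: U (payoff 17); vs M: W (payoff 17); vs N: V (payoff 11); vs O: Y (payoff 20).
Agent 2's best responses — vs U: O (payoff 16); vs V: N (payoff 14); vs W: M (payoff 20); vs X: L (payoff 20); vs Y: L (payoff 12).
Mutual best responses occur at (V, N) and (W, M); at each, neither player gains by switching.

(V, N) and (W, M)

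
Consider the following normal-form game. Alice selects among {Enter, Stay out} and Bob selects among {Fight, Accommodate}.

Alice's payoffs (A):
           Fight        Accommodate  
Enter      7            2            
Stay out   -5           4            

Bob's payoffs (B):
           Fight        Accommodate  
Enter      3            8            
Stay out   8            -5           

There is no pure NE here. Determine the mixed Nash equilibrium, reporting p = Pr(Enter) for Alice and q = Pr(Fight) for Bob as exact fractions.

Each player's mixing probability is pinned down by making the *other* player indifferent.
Bob indifferent between Fight and Accommodate: p·3 + (1−p)·8 = p·8 + (1−p)·(-5) ⟹ 8 + (-5)p = (-5) + 13p ⟹ p = 13/18.
Alice indifferent between Enter and Stay out: q·7 + (1−q)·2 = q·(-5) + (1−q)·4 ⟹ 2 + 5q = 4 + (-9)q ⟹ q = 1/7.

p = 13/18, q = 1/7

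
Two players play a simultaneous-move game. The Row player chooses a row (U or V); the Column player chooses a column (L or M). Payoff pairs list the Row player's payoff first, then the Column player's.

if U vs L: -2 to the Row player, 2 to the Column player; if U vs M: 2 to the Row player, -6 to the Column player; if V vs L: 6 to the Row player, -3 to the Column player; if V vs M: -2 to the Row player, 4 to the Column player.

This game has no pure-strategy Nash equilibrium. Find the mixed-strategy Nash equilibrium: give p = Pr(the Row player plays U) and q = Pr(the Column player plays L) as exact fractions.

p = 7/15, q = 1/3

Each player's mixing probability is pinned down by making the *other* player indifferent.
The Column player indifferent between L and M: p·2 + (1−p)·(-3) = p·(-6) + (1−p)·4 ⟹ (-3) + 5p = 4 + (-10)p ⟹ p = 7/15.
The Row player indifferent between U and V: q·(-2) + (1−q)·2 = q·6 + (1−q)·(-2) ⟹ 2 + (-4)q = (-2) + 8q ⟹ q = 1/3.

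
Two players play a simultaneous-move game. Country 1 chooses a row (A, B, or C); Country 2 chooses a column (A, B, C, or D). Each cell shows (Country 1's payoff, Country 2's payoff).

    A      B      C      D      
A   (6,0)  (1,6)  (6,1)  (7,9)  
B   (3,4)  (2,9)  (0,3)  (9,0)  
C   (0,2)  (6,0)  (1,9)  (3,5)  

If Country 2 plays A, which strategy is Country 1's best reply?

A

With Country 2 fixed at A, Country 1's payoffs are: A → 6, B → 3, C → 0.
The maximum is 6, achieved by A.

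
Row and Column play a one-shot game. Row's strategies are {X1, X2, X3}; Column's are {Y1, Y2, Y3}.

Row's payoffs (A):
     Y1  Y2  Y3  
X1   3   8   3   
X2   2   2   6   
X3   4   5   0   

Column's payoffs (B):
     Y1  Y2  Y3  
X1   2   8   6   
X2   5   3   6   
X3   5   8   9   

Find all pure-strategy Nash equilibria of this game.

(X1, Y2) and (X2, Y3)

Find each player's best response to every opponent strategy; NE are the intersections.
Row's best responses — vs Y1: X3 (payoff 4); vs Y2: X1 (payoff 8); vs Y3: X2 (payoff 6).
Column's best responses — vs X1: Y2 (payoff 8); vs X2: Y3 (payoff 6); vs X3: Y3 (payoff 9).
Mutual best responses occur at (X1, Y2) and (X2, Y3); at each, neither player gains by switching.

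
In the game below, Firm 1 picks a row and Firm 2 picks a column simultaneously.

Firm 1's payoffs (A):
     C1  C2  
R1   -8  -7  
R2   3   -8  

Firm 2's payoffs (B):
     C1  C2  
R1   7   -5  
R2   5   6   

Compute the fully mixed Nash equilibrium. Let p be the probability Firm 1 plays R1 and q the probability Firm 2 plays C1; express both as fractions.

In a mixed NE each player is indifferent between their pure strategies, so the opponent's mix sets the indifference.
Firm 2 indifferent between C1 and C2: p·7 + (1−p)·5 = p·(-5) + (1−p)·6 ⟹ 5 + 2p = 6 + (-11)p ⟹ p = 1/13.
Firm 1 indifferent between R1 and R2: q·(-8) + (1−q)·(-7) = q·3 + (1−q)·(-8) ⟹ (-7) + (-1)q = (-8) + 11q ⟹ q = 1/12.

p = 1/13, q = 1/12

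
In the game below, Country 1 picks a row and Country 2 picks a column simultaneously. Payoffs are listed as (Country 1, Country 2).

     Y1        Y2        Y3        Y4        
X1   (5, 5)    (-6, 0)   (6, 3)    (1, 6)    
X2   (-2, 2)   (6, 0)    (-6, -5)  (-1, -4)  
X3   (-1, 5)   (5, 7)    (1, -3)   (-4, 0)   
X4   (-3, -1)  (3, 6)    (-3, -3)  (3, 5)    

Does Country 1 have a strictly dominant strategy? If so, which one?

A strategy is strictly dominant if it gives Country 1 a strictly higher payoff than every other strategy, against every choice by the opponent.
X1 is not dominant: against Y2, X2 gives 6 > -6.
X2 is not dominant: against Y1, X1 gives 5 > -2.
X3 is not dominant: against Y1, X1 gives 5 > -1.
X4 is not dominant: against Y1, X1 gives 5 > -3.
No single strategy is best against every opponent action.

No strictly dominant strategy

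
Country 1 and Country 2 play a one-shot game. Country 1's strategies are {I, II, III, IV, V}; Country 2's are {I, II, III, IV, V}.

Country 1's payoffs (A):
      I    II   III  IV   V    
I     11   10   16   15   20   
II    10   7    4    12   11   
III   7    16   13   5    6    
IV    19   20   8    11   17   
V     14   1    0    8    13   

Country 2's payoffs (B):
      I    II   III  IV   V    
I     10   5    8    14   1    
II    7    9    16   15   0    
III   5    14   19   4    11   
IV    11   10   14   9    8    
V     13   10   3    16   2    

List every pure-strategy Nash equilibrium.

Check mutual best responses: a cell is a NE iff neither player can gain by unilaterally deviating.
Country 1's best responses — vs I: IV (payoff 19); vs II: IV (payoff 20); vs III: I (payoff 16); vs IV: I (payoff 15); vs V: I (payoff 20).
Country 2's best responses — vs I: IV (payoff 14); vs II: III (payoff 16); vs III: III (payoff 19); vs IV: III (payoff 14); vs V: IV (payoff 16).
The only mutual best response is (I, IV); neither player gains by switching there.

(I, IV)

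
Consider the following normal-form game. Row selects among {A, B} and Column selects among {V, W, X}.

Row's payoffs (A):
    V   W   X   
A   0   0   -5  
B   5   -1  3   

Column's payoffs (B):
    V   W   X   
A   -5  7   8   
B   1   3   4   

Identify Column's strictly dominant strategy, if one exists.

X

Check whether one of Column's strategies beats all alternatives regardless of what the opponent does.
X strictly dominates: vs A: 8 > each of {-5, 7}; vs B: 4 > each of {1, 3}.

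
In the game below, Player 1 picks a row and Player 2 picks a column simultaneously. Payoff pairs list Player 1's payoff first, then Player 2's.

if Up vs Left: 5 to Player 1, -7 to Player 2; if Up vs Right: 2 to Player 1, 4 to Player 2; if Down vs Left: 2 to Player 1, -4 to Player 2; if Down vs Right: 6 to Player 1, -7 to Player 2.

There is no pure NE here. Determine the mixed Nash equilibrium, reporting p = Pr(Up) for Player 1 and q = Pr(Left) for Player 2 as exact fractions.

Each player's mixing probability is pinned down by making the *other* player indifferent.
Player 2 indifferent between Left and Right: p·(-7) + (1−p)·(-4) = p·4 + (1−p)·(-7) ⟹ (-4) + (-3)p = (-7) + 11p ⟹ p = 3/14.
Player 1 indifferent between Up and Down: q·5 + (1−q)·2 = q·2 + (1−q)·6 ⟹ 2 + 3q = 6 + (-4)q ⟹ q = 4/7.

p = 3/14, q = 4/7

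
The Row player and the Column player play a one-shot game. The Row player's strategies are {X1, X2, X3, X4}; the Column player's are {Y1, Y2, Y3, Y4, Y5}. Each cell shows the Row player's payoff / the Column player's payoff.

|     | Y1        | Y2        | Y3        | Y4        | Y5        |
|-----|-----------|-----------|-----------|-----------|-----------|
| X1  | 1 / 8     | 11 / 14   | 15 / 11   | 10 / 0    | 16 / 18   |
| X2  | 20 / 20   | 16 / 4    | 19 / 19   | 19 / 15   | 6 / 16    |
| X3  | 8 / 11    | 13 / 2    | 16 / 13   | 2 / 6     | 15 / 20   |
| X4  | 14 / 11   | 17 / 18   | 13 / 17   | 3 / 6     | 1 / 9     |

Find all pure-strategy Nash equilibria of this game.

Check mutual best responses: a cell is a NE iff neither player can gain by unilaterally deviating.
The Row player's best responses — vs Y1: X2 (payoff 20); vs Y2: X4 (payoff 17); vs Y3: X2 (payoff 19); vs Y4: X2 (payoff 19); vs Y5: X1 (payoff 16).
The Column player's best responses — vs X1: Y5 (payoff 18); vs X2: Y1 (payoff 20); vs X3: Y5 (payoff 20); vs X4: Y2 (payoff 18).
Mutual best responses occur at (X1, Y5), (X2, Y1), and (X4, Y2); at each, neither player gains by switching.

(X1, Y5), (X2, Y1), and (X4, Y2)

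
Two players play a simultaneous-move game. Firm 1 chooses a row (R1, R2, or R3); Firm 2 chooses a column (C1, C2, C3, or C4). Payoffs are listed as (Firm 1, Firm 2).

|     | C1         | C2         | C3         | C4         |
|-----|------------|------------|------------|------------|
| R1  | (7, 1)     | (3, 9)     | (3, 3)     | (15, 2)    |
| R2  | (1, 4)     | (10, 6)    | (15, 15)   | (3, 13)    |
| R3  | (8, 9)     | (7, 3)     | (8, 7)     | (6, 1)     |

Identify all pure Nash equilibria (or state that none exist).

Find each player's best response to every opponent strategy; NE are the intersections.
Firm 1's best responses — vs C1: R3 (payoff 8); vs C2: R2 (payoff 10); vs C3: R2 (payoff 15); vs C4: R1 (payoff 15).
Firm 2's best responses — vs R1: C2 (payoff 9); vs R2: C3 (payoff 15); vs R3: C1 (payoff 9).
Mutual best responses occur at (R2, C3) and (R3, C1); at each, neither player gains by switching.

(R2, C3) and (R3, C1)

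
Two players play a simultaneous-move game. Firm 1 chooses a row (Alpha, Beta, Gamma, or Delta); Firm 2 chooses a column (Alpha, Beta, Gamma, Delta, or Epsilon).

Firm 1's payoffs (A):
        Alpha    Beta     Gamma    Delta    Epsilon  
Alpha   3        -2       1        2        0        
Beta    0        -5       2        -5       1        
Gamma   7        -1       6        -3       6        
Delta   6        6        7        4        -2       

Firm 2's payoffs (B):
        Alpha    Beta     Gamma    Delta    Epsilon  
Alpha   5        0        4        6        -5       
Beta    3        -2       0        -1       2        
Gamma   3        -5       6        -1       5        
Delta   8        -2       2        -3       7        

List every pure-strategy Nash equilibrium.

There is no pure-strategy Nash equilibrium

Check mutual best responses: a cell is a NE iff neither player can gain by unilaterally deviating.
Firm 1's best responses — vs Alpha: Gamma (payoff 7); vs Beta: Delta (payoff 6); vs Gamma: Delta (payoff 7); vs Delta: Delta (payoff 4); vs Epsilon: Gamma (payoff 6).
Firm 2's best responses — vs Alpha: Delta (payoff 6); vs Beta: Alpha (payoff 3); vs Gamma: Gamma (payoff 6); vs Delta: Alpha (payoff 8).
No cell has both players best-responding. For instance, Firm 1's best reply to Delta is Delta, but against Delta Firm 2 prefers Alpha over Delta.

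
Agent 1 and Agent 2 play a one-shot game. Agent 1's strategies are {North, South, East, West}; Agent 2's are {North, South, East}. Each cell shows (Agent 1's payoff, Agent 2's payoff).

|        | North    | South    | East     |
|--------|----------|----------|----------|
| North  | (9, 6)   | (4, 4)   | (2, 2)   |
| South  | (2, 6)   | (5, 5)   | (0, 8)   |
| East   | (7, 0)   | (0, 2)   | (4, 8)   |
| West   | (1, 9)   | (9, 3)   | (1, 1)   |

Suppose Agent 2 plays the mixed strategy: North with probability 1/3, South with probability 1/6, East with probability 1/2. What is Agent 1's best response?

Agent 1's best reply maximizes expected payoff against the mix.
North: (1/3)·9 + (1/6)·4 + (1/2)·2 = 14/3
South: (1/3)·2 + (1/6)·5 + (1/2)·0 = 3/2
East: (1/3)·7 + (1/6)·0 + (1/2)·4 = 13/3
West: (1/3)·1 + (1/6)·9 + (1/2)·1 = 7/3
Highest expected payoff is 14/3, from North.

North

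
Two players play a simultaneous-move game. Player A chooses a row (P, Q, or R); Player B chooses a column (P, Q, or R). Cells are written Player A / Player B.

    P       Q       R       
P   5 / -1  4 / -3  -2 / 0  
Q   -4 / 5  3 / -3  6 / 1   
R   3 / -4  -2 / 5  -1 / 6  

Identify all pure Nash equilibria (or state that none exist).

There is no pure-strategy Nash equilibrium

A profile is a Nash equilibrium when each player is best-responding to the other.
Player A's best responses — vs P: P (payoff 5); vs Q: P (payoff 4); vs R: Q (payoff 6).
Player B's best responses — vs P: R (payoff 0); vs Q: P (payoff 5); vs R: R (payoff 6).
No cell has both players best-responding. For instance, Player A's best reply to P is P, but against P Player B prefers R over P.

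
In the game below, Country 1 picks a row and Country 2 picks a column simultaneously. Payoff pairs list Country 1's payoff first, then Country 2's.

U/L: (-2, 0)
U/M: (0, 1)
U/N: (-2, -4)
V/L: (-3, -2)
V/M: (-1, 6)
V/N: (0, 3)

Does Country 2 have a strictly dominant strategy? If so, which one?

M

Check whether one of Country 2's strategies beats all alternatives regardless of what the opponent does.
M strictly dominates: vs U: 1 > each of {0, -4}; vs V: 6 > each of {-2, 3}.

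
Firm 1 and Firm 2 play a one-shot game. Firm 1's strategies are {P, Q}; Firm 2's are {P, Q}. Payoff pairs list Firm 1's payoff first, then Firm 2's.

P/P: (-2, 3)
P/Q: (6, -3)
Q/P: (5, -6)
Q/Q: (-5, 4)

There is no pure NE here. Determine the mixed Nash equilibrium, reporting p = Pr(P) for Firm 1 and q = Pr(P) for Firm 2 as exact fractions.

p = 5/8, q = 11/18

In a mixed NE each player is indifferent between their pure strategies, so the opponent's mix sets the indifference.
Firm 2 indifferent between P and Q: p·3 + (1−p)·(-6) = p·(-3) + (1−p)·4 ⟹ (-6) + 9p = 4 + (-7)p ⟹ p = 5/8.
Firm 1 indifferent between P and Q: q·(-2) + (1−q)·6 = q·5 + (1−q)·(-5) ⟹ 6 + (-8)q = (-5) + 10q ⟹ q = 11/18.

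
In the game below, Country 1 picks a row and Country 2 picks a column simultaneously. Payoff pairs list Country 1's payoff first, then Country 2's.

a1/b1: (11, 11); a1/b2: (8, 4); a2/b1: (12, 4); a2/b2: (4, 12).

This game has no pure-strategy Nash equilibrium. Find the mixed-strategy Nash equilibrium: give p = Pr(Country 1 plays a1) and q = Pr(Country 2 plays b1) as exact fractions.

p = 8/15, q = 4/5

Each player's mixing probability is pinned down by making the *other* player indifferent.
Country 2 indifferent between b1 and b2: p·11 + (1−p)·4 = p·4 + (1−p)·12 ⟹ 4 + 7p = 12 + (-8)p ⟹ p = 8/15.
Country 1 indifferent between a1 and a2: q·11 + (1−q)·8 = q·12 + (1−q)·4 ⟹ 8 + 3q = 4 + 8q ⟹ q = 4/5.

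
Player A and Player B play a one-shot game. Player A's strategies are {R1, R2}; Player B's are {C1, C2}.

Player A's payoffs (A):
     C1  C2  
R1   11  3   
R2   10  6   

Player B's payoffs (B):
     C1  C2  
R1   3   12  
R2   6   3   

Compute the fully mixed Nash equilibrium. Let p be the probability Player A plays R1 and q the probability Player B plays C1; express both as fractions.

In a mixed NE each player is indifferent between their pure strategies, so the opponent's mix sets the indifference.
Player B indifferent between C1 and C2: p·3 + (1−p)·6 = p·12 + (1−p)·3 ⟹ 6 + (-3)p = 3 + 9p ⟹ p = 1/4.
Player A indifferent between R1 and R2: q·11 + (1−q)·3 = q·10 + (1−q)·6 ⟹ 3 + 8q = 6 + 4q ⟹ q = 3/4.

p = 1/4, q = 3/4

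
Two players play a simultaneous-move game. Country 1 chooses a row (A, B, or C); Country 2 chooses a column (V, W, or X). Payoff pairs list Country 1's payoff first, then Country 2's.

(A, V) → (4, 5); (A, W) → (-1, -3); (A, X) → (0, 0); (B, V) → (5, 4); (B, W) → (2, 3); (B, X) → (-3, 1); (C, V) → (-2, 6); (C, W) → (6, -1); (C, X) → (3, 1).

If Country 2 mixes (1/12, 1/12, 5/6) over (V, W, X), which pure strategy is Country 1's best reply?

Country 1's best reply maximizes expected payoff against the mix.
A: (1/12)·4 + (1/12)·(-1) + (5/6)·0 = 1/4
B: (1/12)·5 + (1/12)·2 + (5/6)·(-3) = -23/12
C: (1/12)·(-2) + (1/12)·6 + (5/6)·3 = 17/6
Highest expected payoff is 17/6, from C.

C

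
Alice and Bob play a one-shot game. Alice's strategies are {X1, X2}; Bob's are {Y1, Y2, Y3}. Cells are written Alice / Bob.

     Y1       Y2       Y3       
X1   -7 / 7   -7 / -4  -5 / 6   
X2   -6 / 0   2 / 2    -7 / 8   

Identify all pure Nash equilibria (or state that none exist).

No pure-strategy Nash equilibrium

A profile is a Nash equilibrium when each player is best-responding to the other.
Alice's best responses — vs Y1: X2 (payoff -6); vs Y2: X2 (payoff 2); vs Y3: X1 (payoff -5).
Bob's best responses — vs X1: Y1 (payoff 7); vs X2: Y3 (payoff 8).
No cell has both players best-responding. For instance, Alice's best reply to Y1 is X2, but against X2 Bob prefers Y3 over Y1.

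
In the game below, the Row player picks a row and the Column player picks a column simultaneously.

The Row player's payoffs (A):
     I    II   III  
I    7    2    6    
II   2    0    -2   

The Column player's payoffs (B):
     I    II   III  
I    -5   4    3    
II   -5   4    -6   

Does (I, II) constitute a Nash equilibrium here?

Holding the Column player at II: the Row player gets 2 from I, versus 0 from II. No profitable deviation for the Row player.
Holding the Row player at I: the Column player gets 4 from II, versus -5 from I, 3 from III. No profitable deviation for the Column player either.

Yes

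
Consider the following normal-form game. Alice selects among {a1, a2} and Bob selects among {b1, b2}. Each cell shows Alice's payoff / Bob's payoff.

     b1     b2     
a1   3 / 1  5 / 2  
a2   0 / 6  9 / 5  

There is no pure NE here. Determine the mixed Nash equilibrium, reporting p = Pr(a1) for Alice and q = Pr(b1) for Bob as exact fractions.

p = 1/2, q = 4/7

Each player's mixing probability is pinned down by making the *other* player indifferent.
Bob indifferent between b1 and b2: p·1 + (1−p)·6 = p·2 + (1−p)·5 ⟹ 6 + (-5)p = 5 + (-3)p ⟹ p = 1/2.
Alice indifferent between a1 and a2: q·3 + (1−q)·5 = q·0 + (1−q)·9 ⟹ 5 + (-2)q = 9 + (-9)q ⟹ q = 4/7.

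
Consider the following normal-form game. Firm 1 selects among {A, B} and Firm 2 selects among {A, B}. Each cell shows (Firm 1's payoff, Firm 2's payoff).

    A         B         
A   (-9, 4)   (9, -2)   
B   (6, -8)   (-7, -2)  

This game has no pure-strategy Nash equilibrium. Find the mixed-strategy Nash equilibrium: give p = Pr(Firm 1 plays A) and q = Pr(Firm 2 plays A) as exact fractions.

p = 1/2, q = 16/31

In a mixed NE each player is indifferent between their pure strategies, so the opponent's mix sets the indifference.
Firm 2 indifferent between A and B: p·4 + (1−p)·(-8) = p·(-2) + (1−p)·(-2) ⟹ (-8) + 12p = (-2) + 0p ⟹ p = 1/2.
Firm 1 indifferent between A and B: q·(-9) + (1−q)·9 = q·6 + (1−q)·(-7) ⟹ 9 + (-18)q = (-7) + 13q ⟹ q = 16/31.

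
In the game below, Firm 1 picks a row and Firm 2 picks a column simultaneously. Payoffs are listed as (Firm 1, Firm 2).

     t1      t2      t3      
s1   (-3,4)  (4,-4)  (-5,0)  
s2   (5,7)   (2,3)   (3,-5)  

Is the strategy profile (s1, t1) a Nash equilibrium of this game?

No

Holding Firm 2 at t1: Firm 1 gets -3 from s1 but could get 5 by switching to s2. Firm 1 has a profitable deviation.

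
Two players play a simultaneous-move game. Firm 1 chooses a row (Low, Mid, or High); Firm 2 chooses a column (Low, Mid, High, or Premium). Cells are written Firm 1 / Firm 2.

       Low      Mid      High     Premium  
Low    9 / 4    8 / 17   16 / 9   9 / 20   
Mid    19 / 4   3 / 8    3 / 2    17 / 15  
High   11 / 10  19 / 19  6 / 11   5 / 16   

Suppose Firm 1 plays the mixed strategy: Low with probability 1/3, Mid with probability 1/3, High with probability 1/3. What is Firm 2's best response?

Compute Firm 2's expected payoff from each pure strategy against the given mix.
Low: (1/3)·4 + (1/3)·4 + (1/3)·10 = 6
Mid: (1/3)·17 + (1/3)·8 + (1/3)·19 = 44/3
High: (1/3)·9 + (1/3)·2 + (1/3)·11 = 22/3
Premium: (1/3)·20 + (1/3)·15 + (1/3)·16 = 17
Highest expected payoff is 17, from Premium.

Premium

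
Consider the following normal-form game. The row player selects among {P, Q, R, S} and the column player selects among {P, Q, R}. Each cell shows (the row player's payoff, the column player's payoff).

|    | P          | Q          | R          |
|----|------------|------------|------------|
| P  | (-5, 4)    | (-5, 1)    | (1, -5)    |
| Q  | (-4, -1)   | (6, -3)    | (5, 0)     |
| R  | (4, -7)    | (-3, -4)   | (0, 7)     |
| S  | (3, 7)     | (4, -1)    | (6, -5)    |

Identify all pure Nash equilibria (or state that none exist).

Check mutual best responses: a cell is a NE iff neither player can gain by unilaterally deviating.
The row player's best responses — vs P: R (payoff 4); vs Q: Q (payoff 6); vs R: S (payoff 6).
The column player's best responses — vs P: P (payoff 4); vs Q: R (payoff 0); vs R: R (payoff 7); vs S: P (payoff 7).
No cell has both players best-responding. For instance, the row player's best reply to P is R, but against R the column player prefers R over P.

No pure-strategy Nash equilibrium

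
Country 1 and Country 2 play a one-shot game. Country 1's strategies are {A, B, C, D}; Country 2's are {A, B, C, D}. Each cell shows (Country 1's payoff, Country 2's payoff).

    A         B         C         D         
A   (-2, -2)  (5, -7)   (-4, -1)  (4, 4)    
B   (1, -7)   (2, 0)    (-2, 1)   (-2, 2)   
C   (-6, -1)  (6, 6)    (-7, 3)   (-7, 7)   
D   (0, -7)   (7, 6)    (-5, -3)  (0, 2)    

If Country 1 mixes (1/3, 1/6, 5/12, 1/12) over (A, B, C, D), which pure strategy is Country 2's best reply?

D

Country 2's best reply maximizes expected payoff against the mix.
A: (1/3)·(-2) + (1/6)·(-7) + (5/12)·(-1) + (1/12)·(-7) = -17/6
B: (1/3)·(-7) + (1/6)·0 + (5/12)·6 + (1/12)·6 = 2/3
C: (1/3)·(-1) + (1/6)·1 + (5/12)·3 + (1/12)·(-3) = 5/6
D: (1/3)·4 + (1/6)·2 + (5/12)·7 + (1/12)·2 = 19/4
Highest expected payoff is 19/4, from D.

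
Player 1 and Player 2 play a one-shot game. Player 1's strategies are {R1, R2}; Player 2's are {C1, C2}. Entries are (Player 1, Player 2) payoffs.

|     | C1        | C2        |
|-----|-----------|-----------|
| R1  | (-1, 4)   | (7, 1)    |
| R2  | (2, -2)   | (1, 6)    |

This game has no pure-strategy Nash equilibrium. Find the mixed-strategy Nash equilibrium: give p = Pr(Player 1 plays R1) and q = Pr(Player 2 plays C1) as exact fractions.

p = 8/11, q = 2/3

Each player's mixing probability is pinned down by making the *other* player indifferent.
Player 2 indifferent between C1 and C2: p·4 + (1−p)·(-2) = p·1 + (1−p)·6 ⟹ (-2) + 6p = 6 + (-5)p ⟹ p = 8/11.
Player 1 indifferent between R1 and R2: q·(-1) + (1−q)·7 = q·2 + (1−q)·1 ⟹ 7 + (-8)q = 1 + 1q ⟹ q = 2/3.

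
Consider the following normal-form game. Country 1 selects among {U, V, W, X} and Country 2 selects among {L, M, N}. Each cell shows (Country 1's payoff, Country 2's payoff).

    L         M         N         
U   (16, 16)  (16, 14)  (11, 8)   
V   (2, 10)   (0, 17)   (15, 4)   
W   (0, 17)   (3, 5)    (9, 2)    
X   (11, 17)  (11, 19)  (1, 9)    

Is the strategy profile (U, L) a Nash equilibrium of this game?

Yes

Holding Country 2 at L: Country 1 gets 16 from U, versus 2 from V, 0 from W, 11 from X. No profitable deviation for Country 1.
Holding Country 1 at U: Country 2 gets 16 from L, versus 14 from M, 8 from N. No profitable deviation for Country 2 either.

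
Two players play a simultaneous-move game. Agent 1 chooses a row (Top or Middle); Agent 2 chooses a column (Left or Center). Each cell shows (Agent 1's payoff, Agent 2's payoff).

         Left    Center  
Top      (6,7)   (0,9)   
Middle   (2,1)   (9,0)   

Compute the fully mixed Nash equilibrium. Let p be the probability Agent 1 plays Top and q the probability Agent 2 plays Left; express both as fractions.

In a mixed NE each player is indifferent between their pure strategies, so the opponent's mix sets the indifference.
Agent 2 indifferent between Left and Center: p·7 + (1−p)·1 = p·9 + (1−p)·0 ⟹ 1 + 6p = 0 + 9p ⟹ p = 1/3.
Agent 1 indifferent between Top and Middle: q·6 + (1−q)·0 = q·2 + (1−q)·9 ⟹ 0 + 6q = 9 + (-7)q ⟹ q = 9/13.

p = 1/3, q = 9/13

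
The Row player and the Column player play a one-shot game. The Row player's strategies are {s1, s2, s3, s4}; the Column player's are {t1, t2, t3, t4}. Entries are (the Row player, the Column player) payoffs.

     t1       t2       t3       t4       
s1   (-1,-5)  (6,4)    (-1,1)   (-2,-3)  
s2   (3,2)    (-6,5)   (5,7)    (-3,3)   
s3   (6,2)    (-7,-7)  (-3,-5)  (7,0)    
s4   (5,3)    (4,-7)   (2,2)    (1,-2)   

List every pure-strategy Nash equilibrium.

(s1, t2), (s2, t3), and (s3, t1)

Check mutual best responses: a cell is a NE iff neither player can gain by unilaterally deviating.
The Row player's best responses — vs t1: s3 (payoff 6); vs t2: s1 (payoff 6); vs t3: s2 (payoff 5); vs t4: s3 (payoff 7).
The Column player's best responses — vs s1: t2 (payoff 4); vs s2: t3 (payoff 7); vs s3: t1 (payoff 2); vs s4: t1 (payoff 3).
Mutual best responses occur at (s1, t2), (s2, t3), and (s3, t1); at each, neither player gains by switching.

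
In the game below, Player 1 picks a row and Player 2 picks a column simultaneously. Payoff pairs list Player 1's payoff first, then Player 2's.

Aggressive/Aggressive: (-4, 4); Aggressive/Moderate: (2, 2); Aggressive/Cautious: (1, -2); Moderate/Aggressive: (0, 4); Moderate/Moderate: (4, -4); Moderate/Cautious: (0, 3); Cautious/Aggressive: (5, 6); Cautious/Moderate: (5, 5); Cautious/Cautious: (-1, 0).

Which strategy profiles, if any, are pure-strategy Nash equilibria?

A profile is a Nash equilibrium when each player is best-responding to the other.
Player 1's best responses — vs Aggressive: Cautious (payoff 5); vs Moderate: Cautious (payoff 5); vs Cautious: Aggressive (payoff 1).
Player 2's best responses — vs Aggressive: Aggressive (payoff 4); vs Moderate: Aggressive (payoff 4); vs Cautious: Aggressive (payoff 6).
The only mutual best response is (Cautious, Aggressive); neither player gains by switching there.

(Cautious, Aggressive)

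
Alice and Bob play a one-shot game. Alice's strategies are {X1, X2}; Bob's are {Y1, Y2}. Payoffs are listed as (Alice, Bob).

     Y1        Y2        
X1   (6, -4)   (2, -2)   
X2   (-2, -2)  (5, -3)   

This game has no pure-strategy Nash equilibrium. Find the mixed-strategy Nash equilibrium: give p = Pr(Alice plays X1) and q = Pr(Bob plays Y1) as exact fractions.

Each player's mixing probability is pinned down by making the *other* player indifferent.
Bob indifferent between Y1 and Y2: p·(-4) + (1−p)·(-2) = p·(-2) + (1−p)·(-3) ⟹ (-2) + (-2)p = (-3) + 1p ⟹ p = 1/3.
Alice indifferent between X1 and X2: q·6 + (1−q)·2 = q·(-2) + (1−q)·5 ⟹ 2 + 4q = 5 + (-7)q ⟹ q = 3/11.

p = 1/3, q = 3/11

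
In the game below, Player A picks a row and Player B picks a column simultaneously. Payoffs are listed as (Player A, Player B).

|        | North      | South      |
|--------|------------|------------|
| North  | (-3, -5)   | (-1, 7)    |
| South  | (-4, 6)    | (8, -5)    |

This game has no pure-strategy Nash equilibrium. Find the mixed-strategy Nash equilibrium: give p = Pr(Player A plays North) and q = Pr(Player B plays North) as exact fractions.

Each player's mixing probability is pinned down by making the *other* player indifferent.
Player B indifferent between North and South: p·(-5) + (1−p)·6 = p·7 + (1−p)·(-5) ⟹ 6 + (-11)p = (-5) + 12p ⟹ p = 11/23.
Player A indifferent between North and South: q·(-3) + (1−q)·(-1) = q·(-4) + (1−q)·8 ⟹ (-1) + (-2)q = 8 + (-12)q ⟹ q = 9/10.

p = 11/23, q = 9/10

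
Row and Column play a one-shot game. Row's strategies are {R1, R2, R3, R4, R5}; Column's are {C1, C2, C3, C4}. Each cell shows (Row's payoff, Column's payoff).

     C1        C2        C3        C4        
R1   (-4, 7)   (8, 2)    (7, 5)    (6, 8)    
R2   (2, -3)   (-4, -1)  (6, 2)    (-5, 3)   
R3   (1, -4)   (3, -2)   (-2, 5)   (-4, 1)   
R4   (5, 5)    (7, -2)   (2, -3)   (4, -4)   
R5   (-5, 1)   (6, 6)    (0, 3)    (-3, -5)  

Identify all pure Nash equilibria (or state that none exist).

Find each player's best response to every opponent strategy; NE are the intersections.
Row's best responses — vs C1: R4 (payoff 5); vs C2: R1 (payoff 8); vs C3: R1 (payoff 7); vs C4: R1 (payoff 6).
Column's best responses — vs R1: C4 (payoff 8); vs R2: C4 (payoff 3); vs R3: C3 (payoff 5); vs R4: C1 (payoff 5); vs R5: C2 (payoff 6).
Mutual best responses occur at (R1, C4) and (R4, C1); at each, neither player gains by switching.

(R1, C4) and (R4, C1)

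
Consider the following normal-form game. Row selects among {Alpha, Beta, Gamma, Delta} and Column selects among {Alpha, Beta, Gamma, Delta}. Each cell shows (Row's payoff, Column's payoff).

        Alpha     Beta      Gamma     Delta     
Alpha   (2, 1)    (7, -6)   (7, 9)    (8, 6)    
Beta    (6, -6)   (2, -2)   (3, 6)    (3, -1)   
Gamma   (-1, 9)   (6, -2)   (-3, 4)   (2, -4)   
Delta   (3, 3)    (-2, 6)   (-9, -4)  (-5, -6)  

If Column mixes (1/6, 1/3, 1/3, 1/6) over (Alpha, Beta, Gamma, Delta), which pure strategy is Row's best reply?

Row's best reply maximizes expected payoff against the mix.
Alpha: (1/6)·2 + (1/3)·7 + (1/3)·7 + (1/6)·8 = 19/3
Beta: (1/6)·6 + (1/3)·2 + (1/3)·3 + (1/6)·3 = 19/6
Gamma: (1/6)·(-1) + (1/3)·6 + (1/3)·(-3) + (1/6)·2 = 7/6
Delta: (1/6)·3 + (1/3)·(-2) + (1/3)·(-9) + (1/6)·(-5) = -4
Highest expected payoff is 19/3, from Alpha.

Alpha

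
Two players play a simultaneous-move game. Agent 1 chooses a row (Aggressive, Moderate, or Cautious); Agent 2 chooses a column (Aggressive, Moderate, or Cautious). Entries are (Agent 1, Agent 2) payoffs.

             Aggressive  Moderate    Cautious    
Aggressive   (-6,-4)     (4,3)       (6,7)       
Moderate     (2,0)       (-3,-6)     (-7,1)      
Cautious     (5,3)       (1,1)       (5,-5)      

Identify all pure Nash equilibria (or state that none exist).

(Aggressive, Cautious) and (Cautious, Aggressive)

Find each player's best response to every opponent strategy; NE are the intersections.
Agent 1's best responses — vs Aggressive: Cautious (payoff 5); vs Moderate: Aggressive (payoff 4); vs Cautious: Aggressive (payoff 6).
Agent 2's best responses — vs Aggressive: Cautious (payoff 7); vs Moderate: Cautious (payoff 1); vs Cautious: Aggressive (payoff 3).
Mutual best responses occur at (Aggressive, Cautious) and (Cautious, Aggressive); at each, neither player gains by switching.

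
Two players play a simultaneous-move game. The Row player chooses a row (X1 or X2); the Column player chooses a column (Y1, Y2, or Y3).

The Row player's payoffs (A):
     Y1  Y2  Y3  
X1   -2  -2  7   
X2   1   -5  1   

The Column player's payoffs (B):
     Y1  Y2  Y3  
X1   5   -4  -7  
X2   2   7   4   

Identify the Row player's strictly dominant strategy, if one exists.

None

A strategy is strictly dominant if it gives the Row player a strictly higher payoff than every other strategy, against every choice by the opponent.
X1 is not dominant: against Y1, X2 gives 1 > -2.
X2 is not dominant: against Y2, X1 gives -2 > -5.
No single strategy is best against every opponent action.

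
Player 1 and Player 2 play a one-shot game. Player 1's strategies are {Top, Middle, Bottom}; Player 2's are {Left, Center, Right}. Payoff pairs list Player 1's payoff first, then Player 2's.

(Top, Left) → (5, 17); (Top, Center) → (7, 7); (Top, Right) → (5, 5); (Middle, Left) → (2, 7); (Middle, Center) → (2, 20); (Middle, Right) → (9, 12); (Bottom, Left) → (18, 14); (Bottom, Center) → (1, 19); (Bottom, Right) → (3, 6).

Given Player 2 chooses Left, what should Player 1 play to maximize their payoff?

With Player 2 fixed at Left, Player 1's payoffs are: Top → 5, Middle → 2, Bottom → 18.
The maximum is 18, achieved by Bottom.

Bottom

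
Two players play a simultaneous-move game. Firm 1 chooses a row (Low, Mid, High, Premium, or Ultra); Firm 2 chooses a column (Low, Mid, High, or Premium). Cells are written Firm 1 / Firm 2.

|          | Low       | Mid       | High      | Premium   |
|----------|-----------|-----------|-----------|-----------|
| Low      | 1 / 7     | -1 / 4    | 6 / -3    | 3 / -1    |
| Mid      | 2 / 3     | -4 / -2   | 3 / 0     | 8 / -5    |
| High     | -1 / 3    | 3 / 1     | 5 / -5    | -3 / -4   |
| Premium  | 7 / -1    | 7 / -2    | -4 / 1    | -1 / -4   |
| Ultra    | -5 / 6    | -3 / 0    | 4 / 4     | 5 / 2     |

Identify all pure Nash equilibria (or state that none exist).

None

Find each player's best response to every opponent strategy; NE are the intersections.
Firm 1's best responses — vs Low: Premium (payoff 7); vs Mid: Premium (payoff 7); vs High: Low (payoff 6); vs Premium: Mid (payoff 8).
Firm 2's best responses — vs Low: Low (payoff 7); vs Mid: Low (payoff 3); vs High: Low (payoff 3); vs Premium: High (payoff 1); vs Ultra: Low (payoff 6).
No cell has both players best-responding. For instance, Firm 1's best reply to Mid is Premium, but against Premium Firm 2 prefers High over Mid.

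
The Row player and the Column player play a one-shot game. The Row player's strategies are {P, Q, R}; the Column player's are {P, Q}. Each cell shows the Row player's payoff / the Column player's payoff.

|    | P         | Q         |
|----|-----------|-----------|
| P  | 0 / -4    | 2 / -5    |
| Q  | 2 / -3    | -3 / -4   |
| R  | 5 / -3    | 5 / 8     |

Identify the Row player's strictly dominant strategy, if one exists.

R

Check whether one of the Row player's strategies beats all alternatives regardless of what the opponent does.
R strictly dominates: vs P: 5 > each of {0, 2}; vs Q: 5 > each of {2, -3}.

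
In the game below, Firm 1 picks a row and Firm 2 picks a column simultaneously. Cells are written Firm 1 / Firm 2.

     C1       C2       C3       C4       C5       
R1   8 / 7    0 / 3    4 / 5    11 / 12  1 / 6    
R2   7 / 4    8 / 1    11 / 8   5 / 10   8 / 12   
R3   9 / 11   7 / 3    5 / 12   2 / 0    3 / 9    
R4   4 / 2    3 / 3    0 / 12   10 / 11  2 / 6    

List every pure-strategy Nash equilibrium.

A profile is a Nash equilibrium when each player is best-responding to the other.
Firm 1's best responses — vs C1: R3 (payoff 9); vs C2: R2 (payoff 8); vs C3: R2 (payoff 11); vs C4: R1 (payoff 11); vs C5: R2 (payoff 8).
Firm 2's best responses — vs R1: C4 (payoff 12); vs R2: C5 (payoff 12); vs R3: C3 (payoff 12); vs R4: C3 (payoff 12).
Mutual best responses occur at (R1, C4) and (R2, C5); at each, neither player gains by switching.

(R1, C4) and (R2, C5)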